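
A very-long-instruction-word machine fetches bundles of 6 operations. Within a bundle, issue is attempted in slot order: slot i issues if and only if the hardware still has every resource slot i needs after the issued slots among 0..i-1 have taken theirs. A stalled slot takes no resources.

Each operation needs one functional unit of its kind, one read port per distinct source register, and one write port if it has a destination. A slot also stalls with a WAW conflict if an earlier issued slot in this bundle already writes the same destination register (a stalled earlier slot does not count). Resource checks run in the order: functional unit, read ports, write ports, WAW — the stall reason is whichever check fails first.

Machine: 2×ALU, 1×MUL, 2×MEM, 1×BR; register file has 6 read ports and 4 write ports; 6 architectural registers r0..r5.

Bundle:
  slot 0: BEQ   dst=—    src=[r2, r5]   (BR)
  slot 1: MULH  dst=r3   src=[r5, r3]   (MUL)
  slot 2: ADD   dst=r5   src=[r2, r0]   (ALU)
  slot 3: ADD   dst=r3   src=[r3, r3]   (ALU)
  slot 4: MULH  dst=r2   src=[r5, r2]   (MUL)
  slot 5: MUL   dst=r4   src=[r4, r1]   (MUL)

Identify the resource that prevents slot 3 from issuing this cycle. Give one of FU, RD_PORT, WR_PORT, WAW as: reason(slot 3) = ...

[0] BR needs rd=2 wr=0: ok; after: ALU=2 MUL=1 MEM=2 BR=0, R=4, W=4
[1] MUL needs rd=2 wr=1: ok; after: ALU=2 MUL=0 MEM=2 BR=0, R=2, W=3
[2] ALU needs rd=2 wr=1: ok; after: ALU=1 MUL=0 MEM=2 BR=0, R=0, W=2
[3] ALU needs rd=1 wr=1: RD_PORT; after: ALU=1 MUL=0 MEM=2 BR=0, R=0, W=2
[4] MUL needs rd=2 wr=1: FU; after: ALU=1 MUL=0 MEM=2 BR=0, R=0, W=2
[5] MUL needs rd=2 wr=1: FU; after: ALU=1 MUL=0 MEM=2 BR=0, R=0, W=2

reason(slot 3) = RD_PORT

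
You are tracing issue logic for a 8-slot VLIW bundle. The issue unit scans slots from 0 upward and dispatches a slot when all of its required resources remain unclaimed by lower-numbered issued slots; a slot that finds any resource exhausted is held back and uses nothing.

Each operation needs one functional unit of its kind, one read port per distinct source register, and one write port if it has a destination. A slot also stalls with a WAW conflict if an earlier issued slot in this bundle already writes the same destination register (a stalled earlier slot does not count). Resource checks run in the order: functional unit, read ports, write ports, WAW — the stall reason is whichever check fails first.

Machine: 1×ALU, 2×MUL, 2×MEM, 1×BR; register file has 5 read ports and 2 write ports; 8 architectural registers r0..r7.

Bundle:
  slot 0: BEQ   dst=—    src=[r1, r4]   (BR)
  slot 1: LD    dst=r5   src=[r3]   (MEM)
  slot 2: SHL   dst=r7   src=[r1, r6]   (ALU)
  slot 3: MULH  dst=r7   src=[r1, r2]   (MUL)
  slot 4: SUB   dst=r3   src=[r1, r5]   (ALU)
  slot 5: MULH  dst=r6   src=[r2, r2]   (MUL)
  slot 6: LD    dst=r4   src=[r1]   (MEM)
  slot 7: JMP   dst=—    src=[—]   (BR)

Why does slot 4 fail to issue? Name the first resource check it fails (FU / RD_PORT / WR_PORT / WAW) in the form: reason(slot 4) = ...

reason(slot 4) = FU

[0] BR needs rd=2 wr=0: ok; after: ALU=1 MUL=2 MEM=2 BR=0, R=3, W=2
[1] MEM needs rd=1 wr=1: ok; after: ALU=1 MUL=2 MEM=1 BR=0, R=2, W=1
[2] ALU needs rd=2 wr=1: ok; after: ALU=0 MUL=2 MEM=1 BR=0, R=0, W=0
[3] MUL needs rd=2 wr=1: RD_PORT; after: ALU=0 MUL=2 MEM=1 BR=0, R=0, W=0
[4] ALU needs rd=2 wr=1: FU; after: ALU=0 MUL=2 MEM=1 BR=0, R=0, W=0
[5] MUL needs rd=1 wr=1: RD_PORT; after: ALU=0 MUL=2 MEM=1 BR=0, R=0, W=0
[6] MEM needs rd=1 wr=1: RD_PORT; after: ALU=0 MUL=2 MEM=1 BR=0, R=0, W=0
[7] BR needs rd=0 wr=0: FU; after: ALU=0 MUL=2 MEM=1 BR=0, R=0, W=0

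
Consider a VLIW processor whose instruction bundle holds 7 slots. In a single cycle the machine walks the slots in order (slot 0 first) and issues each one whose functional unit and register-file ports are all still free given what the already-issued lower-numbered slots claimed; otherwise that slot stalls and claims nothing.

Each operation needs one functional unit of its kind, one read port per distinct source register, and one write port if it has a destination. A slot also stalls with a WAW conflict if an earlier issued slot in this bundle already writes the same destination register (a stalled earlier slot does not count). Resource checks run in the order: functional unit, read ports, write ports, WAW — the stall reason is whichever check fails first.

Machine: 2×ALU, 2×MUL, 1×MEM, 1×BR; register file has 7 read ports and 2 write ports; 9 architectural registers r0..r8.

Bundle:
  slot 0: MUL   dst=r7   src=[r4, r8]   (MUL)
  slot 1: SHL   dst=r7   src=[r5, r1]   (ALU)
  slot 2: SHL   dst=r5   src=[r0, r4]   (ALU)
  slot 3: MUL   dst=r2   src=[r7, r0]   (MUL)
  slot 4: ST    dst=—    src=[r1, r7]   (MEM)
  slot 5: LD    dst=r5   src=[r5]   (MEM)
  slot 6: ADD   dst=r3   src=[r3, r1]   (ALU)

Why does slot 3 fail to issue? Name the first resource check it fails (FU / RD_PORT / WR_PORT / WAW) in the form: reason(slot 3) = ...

#0 MUL src=r4,r8 dispatched  <A:2 Mu:1 Ld:1 B:1 rd:5 wr:1>
#1 ALU src=r5,r1 held:WAW  <A:2 Mu:1 Ld:1 B:1 rd:5 wr:1>
#2 ALU src=r0,r4 dispatched  <A:1 Mu:1 Ld:1 B:1 rd:3 wr:0>
#3 MUL src=r7,r0 held:WR_PORT  <A:1 Mu:1 Ld:1 B:1 rd:3 wr:0>
#4 MEM src=r1,r7 dispatched  <A:1 Mu:1 Ld:0 B:1 rd:1 wr:0>
#5 MEM src=r5 held:FU  <A:1 Mu:1 Ld:0 B:1 rd:1 wr:0>
#6 ALU src=r3,r1 held:RD_PORT  <A:1 Mu:1 Ld:0 B:1 rd:1 wr:0>

reason(slot 3) = WR_PORT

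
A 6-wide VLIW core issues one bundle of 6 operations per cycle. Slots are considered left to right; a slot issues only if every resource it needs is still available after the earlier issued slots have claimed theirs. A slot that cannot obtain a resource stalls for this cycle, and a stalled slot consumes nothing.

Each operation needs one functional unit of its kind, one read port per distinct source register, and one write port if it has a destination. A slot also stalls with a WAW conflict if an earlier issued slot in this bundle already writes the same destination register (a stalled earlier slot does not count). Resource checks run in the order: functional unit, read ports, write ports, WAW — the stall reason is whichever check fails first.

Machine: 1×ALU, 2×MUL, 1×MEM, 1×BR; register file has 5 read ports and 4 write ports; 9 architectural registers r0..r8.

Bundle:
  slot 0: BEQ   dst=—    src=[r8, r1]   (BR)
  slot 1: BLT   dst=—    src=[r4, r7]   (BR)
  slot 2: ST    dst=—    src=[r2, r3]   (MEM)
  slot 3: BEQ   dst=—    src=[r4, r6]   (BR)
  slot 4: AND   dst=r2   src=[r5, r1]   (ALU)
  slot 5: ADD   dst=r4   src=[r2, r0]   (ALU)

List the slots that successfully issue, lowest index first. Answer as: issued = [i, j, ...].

issued = [0, 2]

[0] BR needs rd=2 wr=0: ok; after: ALU=1 MUL=2 MEM=1 BR=0, R=3, W=4
[1] BR needs rd=2 wr=0: FU; after: ALU=1 MUL=2 MEM=1 BR=0, R=3, W=4
[2] MEM needs rd=2 wr=0: ok; after: ALU=1 MUL=2 MEM=0 BR=0, R=1, W=4
[3] BR needs rd=2 wr=0: FU; after: ALU=1 MUL=2 MEM=0 BR=0, R=1, W=4
[4] ALU needs rd=2 wr=1: RD_PORT; after: ALU=1 MUL=2 MEM=0 BR=0, R=1, W=4
[5] ALU needs rd=2 wr=1: RD_PORT; after: ALU=1 MUL=2 MEM=0 BR=0, R=1, W=4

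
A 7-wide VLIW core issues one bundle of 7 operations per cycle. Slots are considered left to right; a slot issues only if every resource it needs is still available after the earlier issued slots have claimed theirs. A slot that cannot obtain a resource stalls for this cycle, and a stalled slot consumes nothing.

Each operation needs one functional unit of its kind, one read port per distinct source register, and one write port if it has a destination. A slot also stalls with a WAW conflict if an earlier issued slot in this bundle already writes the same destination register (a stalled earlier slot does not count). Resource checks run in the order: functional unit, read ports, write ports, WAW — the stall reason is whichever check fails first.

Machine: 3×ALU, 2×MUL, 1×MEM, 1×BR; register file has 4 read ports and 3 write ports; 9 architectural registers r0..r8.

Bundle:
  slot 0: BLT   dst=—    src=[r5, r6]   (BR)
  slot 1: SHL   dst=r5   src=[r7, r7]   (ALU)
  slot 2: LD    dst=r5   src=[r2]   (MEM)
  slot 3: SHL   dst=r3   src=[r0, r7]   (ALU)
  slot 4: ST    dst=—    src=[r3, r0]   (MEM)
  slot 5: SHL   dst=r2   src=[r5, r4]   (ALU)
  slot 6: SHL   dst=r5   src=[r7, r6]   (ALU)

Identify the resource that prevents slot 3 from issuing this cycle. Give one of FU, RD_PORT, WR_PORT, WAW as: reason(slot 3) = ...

reason(slot 3) = RD_PORT

[0] BR needs rd=2 wr=0: ok; after: ALU=3 MUL=2 MEM=1 BR=0, R=2, W=3
[1] ALU needs rd=1 wr=1: ok; after: ALU=2 MUL=2 MEM=1 BR=0, R=1, W=2
[2] MEM needs rd=1 wr=1: WAW; after: ALU=2 MUL=2 MEM=1 BR=0, R=1, W=2
[3] ALU needs rd=2 wr=1: RD_PORT; after: ALU=2 MUL=2 MEM=1 BR=0, R=1, W=2
[4] MEM needs rd=2 wr=0: RD_PORT; after: ALU=2 MUL=2 MEM=1 BR=0, R=1, W=2
[5] ALU needs rd=2 wr=1: RD_PORT; after: ALU=2 MUL=2 MEM=1 BR=0, R=1, W=2
[6] ALU needs rd=2 wr=1: RD_PORT; after: ALU=2 MUL=2 MEM=1 BR=0, R=1, W=2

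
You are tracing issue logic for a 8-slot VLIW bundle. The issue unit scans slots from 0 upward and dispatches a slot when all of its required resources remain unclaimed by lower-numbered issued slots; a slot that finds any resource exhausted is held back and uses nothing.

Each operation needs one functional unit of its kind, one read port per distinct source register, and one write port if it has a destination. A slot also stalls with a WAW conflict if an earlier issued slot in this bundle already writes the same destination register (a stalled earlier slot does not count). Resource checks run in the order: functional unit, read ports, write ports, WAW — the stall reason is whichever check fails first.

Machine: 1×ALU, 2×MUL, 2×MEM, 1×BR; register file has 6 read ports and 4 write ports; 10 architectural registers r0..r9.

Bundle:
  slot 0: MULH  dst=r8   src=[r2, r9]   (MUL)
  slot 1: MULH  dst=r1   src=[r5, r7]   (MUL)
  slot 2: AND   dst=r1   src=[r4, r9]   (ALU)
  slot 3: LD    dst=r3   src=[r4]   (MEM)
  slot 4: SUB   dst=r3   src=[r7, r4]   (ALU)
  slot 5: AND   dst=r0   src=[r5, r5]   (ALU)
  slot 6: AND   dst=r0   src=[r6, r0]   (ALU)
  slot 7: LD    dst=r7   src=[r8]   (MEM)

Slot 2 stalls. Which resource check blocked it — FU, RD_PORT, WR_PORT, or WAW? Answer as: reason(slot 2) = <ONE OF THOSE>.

slot 0 (MUL): ISSUE — free A1,Mu1,Ld2,B1 rp4 wp3
slot 1 (MUL): ISSUE — free A1,Mu0,Ld2,B1 rp2 wp2
slot 2 (ALU): stall WAW — free A1,Mu0,Ld2,B1 rp2 wp2
slot 3 (MEM): ISSUE — free A1,Mu0,Ld1,B1 rp1 wp1
slot 4 (ALU): stall RD_PORT — free A1,Mu0,Ld1,B1 rp1 wp1
slot 5 (ALU): ISSUE — free A0,Mu0,Ld1,B1 rp0 wp0
slot 6 (ALU): stall FU — free A0,Mu0,Ld1,B1 rp0 wp0
slot 7 (MEM): stall RD_PORT — free A0,Mu0,Ld1,B1 rp0 wp0

reason(slot 2) = WAW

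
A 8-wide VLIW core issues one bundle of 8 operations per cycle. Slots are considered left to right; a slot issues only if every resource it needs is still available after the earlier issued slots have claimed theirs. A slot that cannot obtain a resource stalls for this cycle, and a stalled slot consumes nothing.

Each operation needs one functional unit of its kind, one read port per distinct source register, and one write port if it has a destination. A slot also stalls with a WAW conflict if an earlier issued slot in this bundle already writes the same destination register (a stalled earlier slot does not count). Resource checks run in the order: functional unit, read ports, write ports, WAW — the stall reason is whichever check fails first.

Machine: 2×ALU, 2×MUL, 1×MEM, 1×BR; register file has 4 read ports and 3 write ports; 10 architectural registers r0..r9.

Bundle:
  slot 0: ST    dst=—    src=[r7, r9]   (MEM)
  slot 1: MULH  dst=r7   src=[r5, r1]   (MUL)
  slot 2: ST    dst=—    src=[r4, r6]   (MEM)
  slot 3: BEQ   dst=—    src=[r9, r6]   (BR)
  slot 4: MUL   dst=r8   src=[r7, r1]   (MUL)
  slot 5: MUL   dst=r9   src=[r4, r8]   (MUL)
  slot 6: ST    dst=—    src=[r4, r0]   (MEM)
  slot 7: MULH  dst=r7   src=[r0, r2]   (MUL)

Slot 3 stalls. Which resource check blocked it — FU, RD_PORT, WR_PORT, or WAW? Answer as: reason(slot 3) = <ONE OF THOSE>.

#0 MEM src=r7,r9 dispatched  <A:2 Mu:2 Ld:0 B:1 rd:2 wr:3>
#1 MUL src=r5,r1 dispatched  <A:2 Mu:1 Ld:0 B:1 rd:0 wr:2>
#2 MEM src=r4,r6 held:FU  <A:2 Mu:1 Ld:0 B:1 rd:0 wr:2>
#3 BR src=r9,r6 held:RD_PORT  <A:2 Mu:1 Ld:0 B:1 rd:0 wr:2>
#4 MUL src=r7,r1 held:RD_PORT  <A:2 Mu:1 Ld:0 B:1 rd:0 wr:2>
#5 MUL src=r4,r8 held:RD_PORT  <A:2 Mu:1 Ld:0 B:1 rd:0 wr:2>
#6 MEM src=r4,r0 held:FU  <A:2 Mu:1 Ld:0 B:1 rd:0 wr:2>
#7 MUL src=r0,r2 held:RD_PORT  <A:2 Mu:1 Ld:0 B:1 rd:0 wr:2>

reason(slot 3) = RD_PORT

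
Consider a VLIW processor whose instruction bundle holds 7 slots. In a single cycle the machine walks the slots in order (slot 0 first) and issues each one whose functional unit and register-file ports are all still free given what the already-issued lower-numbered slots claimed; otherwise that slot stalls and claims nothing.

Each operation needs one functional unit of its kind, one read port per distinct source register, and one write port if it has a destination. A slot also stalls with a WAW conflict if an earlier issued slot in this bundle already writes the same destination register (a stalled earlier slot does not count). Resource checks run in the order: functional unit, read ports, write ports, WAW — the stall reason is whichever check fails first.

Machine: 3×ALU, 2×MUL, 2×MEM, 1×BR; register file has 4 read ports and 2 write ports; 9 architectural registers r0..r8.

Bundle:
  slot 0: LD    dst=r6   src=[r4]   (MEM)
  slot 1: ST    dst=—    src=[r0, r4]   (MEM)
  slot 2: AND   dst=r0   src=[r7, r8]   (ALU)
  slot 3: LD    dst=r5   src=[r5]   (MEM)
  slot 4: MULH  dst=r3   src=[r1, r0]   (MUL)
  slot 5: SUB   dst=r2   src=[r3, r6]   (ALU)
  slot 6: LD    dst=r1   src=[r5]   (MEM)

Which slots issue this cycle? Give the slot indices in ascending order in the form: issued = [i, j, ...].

#0 MEM src=r4 dispatched  <A:3 Mu:2 Ld:1 B:1 rd:3 wr:1>
#1 MEM src=r0,r4 dispatched  <A:3 Mu:2 Ld:0 B:1 rd:1 wr:1>
#2 ALU src=r7,r8 held:RD_PORT  <A:3 Mu:2 Ld:0 B:1 rd:1 wr:1>
#3 MEM src=r5 held:FU  <A:3 Mu:2 Ld:0 B:1 rd:1 wr:1>
#4 MUL src=r1,r0 held:RD_PORT  <A:3 Mu:2 Ld:0 B:1 rd:1 wr:1>
#5 ALU src=r3,r6 held:RD_PORT  <A:3 Mu:2 Ld:0 B:1 rd:1 wr:1>
#6 MEM src=r5 held:FU  <A:3 Mu:2 Ld:0 B:1 rd:1 wr:1>

issued = [0, 1]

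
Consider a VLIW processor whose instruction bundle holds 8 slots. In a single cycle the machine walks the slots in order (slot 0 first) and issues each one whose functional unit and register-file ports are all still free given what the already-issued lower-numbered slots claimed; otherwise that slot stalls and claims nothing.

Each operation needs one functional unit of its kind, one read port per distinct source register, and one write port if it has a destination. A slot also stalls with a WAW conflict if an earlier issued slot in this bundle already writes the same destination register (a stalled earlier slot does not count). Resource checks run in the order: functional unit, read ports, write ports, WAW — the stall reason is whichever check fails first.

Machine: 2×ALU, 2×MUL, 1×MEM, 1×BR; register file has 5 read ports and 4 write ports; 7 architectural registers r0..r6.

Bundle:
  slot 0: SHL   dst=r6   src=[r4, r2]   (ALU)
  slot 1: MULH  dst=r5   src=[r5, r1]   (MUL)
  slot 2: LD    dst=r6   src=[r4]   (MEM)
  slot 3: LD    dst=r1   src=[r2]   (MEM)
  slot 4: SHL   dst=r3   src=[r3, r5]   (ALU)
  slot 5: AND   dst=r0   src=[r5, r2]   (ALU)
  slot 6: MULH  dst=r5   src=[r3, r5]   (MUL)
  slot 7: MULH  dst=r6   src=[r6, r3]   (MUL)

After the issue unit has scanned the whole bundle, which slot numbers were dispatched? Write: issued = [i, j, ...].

issued = [0, 1, 3]

(0) want 1×ALU +2rd +1wr — yes → AL1|MU2|ME1|BR1|rd3|wr3
(1) want 1×MUL +2rd +1wr — yes → AL1|MU1|ME1|BR1|rd1|wr2
(2) want 1×MEM +1rd +1wr — WAW → AL1|MU1|ME1|BR1|rd1|wr2
(3) want 1×MEM +1rd +1wr — yes → AL1|MU1|ME0|BR1|rd0|wr1
(4) want 1×ALU +2rd +1wr — RD_PORT → AL1|MU1|ME0|BR1|rd0|wr1
(5) want 1×ALU +2rd +1wr — RD_PORT → AL1|MU1|ME0|BR1|rd0|wr1
(6) want 1×MUL +2rd +1wr — RD_PORT → AL1|MU1|ME0|BR1|rd0|wr1
(7) want 1×MUL +2rd +1wr — RD_PORT → AL1|MU1|ME0|BR1|rd0|wr1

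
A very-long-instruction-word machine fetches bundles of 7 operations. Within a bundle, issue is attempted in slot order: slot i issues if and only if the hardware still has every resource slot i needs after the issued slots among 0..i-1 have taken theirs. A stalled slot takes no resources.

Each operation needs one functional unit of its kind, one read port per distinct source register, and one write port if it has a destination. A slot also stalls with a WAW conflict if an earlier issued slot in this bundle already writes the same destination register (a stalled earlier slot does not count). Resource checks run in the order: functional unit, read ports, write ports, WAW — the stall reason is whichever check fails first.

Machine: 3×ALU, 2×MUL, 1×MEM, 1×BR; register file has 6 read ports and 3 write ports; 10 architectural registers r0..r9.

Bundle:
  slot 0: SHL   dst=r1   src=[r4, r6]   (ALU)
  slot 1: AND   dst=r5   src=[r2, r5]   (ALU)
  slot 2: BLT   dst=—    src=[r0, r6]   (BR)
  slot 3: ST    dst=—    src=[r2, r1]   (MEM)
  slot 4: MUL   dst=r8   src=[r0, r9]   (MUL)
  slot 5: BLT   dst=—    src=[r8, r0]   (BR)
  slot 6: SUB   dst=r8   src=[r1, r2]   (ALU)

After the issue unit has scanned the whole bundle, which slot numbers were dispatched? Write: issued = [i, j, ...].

issued = [0, 1, 2]

  0. ALU→r1 ⇒ go  {2A/2Mu/1Ld/1B | 4r 2w}
  1. ALU→r5 ⇒ go  {1A/2Mu/1Ld/1B | 2r 1w}
  2. BR ⇒ go  {1A/2Mu/1Ld/0B | 0r 1w}
  3. MEM ⇒ no(RD_PORT)  {1A/2Mu/1Ld/0B | 0r 1w}
  4. MUL→r8 ⇒ no(RD_PORT)  {1A/2Mu/1Ld/0B | 0r 1w}
  5. BR ⇒ no(FU)  {1A/2Mu/1Ld/0B | 0r 1w}
  6. ALU→r8 ⇒ no(RD_PORT)  {1A/2Mu/1Ld/0B | 0r 1w}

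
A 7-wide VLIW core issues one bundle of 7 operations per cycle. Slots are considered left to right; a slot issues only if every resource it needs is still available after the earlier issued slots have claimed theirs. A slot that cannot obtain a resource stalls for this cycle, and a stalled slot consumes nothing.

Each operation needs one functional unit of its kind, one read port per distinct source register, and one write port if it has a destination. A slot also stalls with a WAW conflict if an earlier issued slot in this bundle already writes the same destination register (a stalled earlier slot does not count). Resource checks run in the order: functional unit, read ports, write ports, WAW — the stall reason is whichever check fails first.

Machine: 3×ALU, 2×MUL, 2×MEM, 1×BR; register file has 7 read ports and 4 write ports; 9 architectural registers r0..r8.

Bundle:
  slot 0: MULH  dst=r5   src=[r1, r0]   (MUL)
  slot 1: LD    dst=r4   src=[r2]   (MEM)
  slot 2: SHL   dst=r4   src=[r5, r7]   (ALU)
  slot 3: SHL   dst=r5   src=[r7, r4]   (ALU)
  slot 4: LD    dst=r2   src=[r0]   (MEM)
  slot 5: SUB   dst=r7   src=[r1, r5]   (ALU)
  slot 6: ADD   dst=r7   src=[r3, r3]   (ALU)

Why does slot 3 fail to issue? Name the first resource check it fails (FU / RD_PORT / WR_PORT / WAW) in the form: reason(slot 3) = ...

reason(slot 3) = WAW

(0) want 1×MUL +2rd +1wr — yes → AL3|MU1|ME2|BR1|rd5|wr3
(1) want 1×MEM +1rd +1wr — yes → AL3|MU1|ME1|BR1|rd4|wr2
(2) want 1×ALU +2rd +1wr — WAW → AL3|MU1|ME1|BR1|rd4|wr2
(3) want 1×ALU +2rd +1wr — WAW → AL3|MU1|ME1|BR1|rd4|wr2
(4) want 1×MEM +1rd +1wr — yes → AL3|MU1|ME0|BR1|rd3|wr1
(5) want 1×ALU +2rd +1wr — yes → AL2|MU1|ME0|BR1|rd1|wr0
(6) want 1×ALU +1rd +1wr — WR_PORT → AL2|MU1|ME0|BR1|rd1|wr0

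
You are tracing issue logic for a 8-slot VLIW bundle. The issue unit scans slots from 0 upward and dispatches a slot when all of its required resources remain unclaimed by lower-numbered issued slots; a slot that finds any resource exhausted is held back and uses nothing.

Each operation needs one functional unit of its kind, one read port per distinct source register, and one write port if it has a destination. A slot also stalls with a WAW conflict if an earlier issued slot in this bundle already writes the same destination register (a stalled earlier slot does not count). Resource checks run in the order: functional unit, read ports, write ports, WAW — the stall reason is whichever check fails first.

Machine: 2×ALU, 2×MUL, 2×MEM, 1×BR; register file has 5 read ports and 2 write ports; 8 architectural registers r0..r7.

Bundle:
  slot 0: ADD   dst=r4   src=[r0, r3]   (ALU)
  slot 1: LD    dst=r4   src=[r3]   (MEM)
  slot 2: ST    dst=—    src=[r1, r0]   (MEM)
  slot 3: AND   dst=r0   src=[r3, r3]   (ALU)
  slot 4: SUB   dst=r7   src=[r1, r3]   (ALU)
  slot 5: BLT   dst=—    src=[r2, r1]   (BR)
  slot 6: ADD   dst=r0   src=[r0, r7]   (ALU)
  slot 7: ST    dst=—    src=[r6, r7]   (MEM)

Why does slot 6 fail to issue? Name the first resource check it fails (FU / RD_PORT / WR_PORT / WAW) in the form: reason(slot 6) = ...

  0. ALU→r4 ⇒ go  {1A/2Mu/2Ld/1B | 3r 1w}
  1. MEM→r4 ⇒ no(WAW)  {1A/2Mu/2Ld/1B | 3r 1w}
  2. MEM ⇒ go  {1A/2Mu/1Ld/1B | 1r 1w}
  3. ALU→r0 ⇒ go  {0A/2Mu/1Ld/1B | 0r 0w}
  4. ALU→r7 ⇒ no(FU)  {0A/2Mu/1Ld/1B | 0r 0w}
  5. BR ⇒ no(RD_PORT)  {0A/2Mu/1Ld/1B | 0r 0w}
  6. ALU→r0 ⇒ no(FU)  {0A/2Mu/1Ld/1B | 0r 0w}
  7. MEM ⇒ no(RD_PORT)  {0A/2Mu/1Ld/1B | 0r 0w}

reason(slot 6) = FU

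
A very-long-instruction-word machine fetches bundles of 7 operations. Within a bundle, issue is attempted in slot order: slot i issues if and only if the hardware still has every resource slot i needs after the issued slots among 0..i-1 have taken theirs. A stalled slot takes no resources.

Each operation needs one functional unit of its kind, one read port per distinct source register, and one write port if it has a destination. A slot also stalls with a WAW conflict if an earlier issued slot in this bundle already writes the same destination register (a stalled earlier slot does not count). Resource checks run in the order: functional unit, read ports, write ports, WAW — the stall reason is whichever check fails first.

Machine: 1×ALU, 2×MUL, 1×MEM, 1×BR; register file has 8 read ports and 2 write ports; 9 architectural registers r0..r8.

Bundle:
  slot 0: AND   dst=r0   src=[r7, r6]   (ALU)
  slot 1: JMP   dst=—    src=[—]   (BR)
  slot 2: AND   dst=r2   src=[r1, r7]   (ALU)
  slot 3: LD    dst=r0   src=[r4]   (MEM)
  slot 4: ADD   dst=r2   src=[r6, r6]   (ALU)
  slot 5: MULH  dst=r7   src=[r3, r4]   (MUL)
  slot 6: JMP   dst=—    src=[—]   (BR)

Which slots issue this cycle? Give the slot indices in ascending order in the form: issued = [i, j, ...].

issued = [0, 1, 5]

#0 ALU src=r7,r6 dispatched  <A:0 Mu:2 Ld:1 B:1 rd:6 wr:1>
#1 BR src=- dispatched  <A:0 Mu:2 Ld:1 B:0 rd:6 wr:1>
#2 ALU src=r1,r7 held:FU  <A:0 Mu:2 Ld:1 B:0 rd:6 wr:1>
#3 MEM src=r4 held:WAW  <A:0 Mu:2 Ld:1 B:0 rd:6 wr:1>
#4 ALU src=r6,r6 held:FU  <A:0 Mu:2 Ld:1 B:0 rd:6 wr:1>
#5 MUL src=r3,r4 dispatched  <A:0 Mu:1 Ld:1 B:0 rd:4 wr:0>
#6 BR src=- held:FU  <A:0 Mu:1 Ld:1 B:0 rd:4 wr:0>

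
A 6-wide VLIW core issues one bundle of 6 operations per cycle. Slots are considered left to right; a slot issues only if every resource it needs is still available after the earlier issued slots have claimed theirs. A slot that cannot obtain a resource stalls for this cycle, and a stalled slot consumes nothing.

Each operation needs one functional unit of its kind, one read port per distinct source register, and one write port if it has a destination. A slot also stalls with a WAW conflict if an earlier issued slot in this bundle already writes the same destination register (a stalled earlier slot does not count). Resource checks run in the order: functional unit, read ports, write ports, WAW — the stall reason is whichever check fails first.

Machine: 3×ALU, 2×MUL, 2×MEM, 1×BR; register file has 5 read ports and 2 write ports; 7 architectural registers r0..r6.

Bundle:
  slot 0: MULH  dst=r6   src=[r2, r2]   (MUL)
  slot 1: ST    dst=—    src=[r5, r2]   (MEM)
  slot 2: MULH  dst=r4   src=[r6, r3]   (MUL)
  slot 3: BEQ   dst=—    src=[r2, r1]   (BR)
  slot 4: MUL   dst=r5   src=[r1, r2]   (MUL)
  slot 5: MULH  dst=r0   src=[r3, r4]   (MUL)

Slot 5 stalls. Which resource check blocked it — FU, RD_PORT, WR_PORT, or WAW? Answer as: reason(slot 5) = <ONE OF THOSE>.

#0 MUL src=r2,r2 dispatched  <A:3 Mu:1 Ld:2 B:1 rd:4 wr:1>
#1 MEM src=r5,r2 dispatched  <A:3 Mu:1 Ld:1 B:1 rd:2 wr:1>
#2 MUL src=r6,r3 dispatched  <A:3 Mu:0 Ld:1 B:1 rd:0 wr:0>
#3 BR src=r2,r1 held:RD_PORT  <A:3 Mu:0 Ld:1 B:1 rd:0 wr:0>
#4 MUL src=r1,r2 held:FU  <A:3 Mu:0 Ld:1 B:1 rd:0 wr:0>
#5 MUL src=r3,r4 held:FU  <A:3 Mu:0 Ld:1 B:1 rd:0 wr:0>

reason(slot 5) = FU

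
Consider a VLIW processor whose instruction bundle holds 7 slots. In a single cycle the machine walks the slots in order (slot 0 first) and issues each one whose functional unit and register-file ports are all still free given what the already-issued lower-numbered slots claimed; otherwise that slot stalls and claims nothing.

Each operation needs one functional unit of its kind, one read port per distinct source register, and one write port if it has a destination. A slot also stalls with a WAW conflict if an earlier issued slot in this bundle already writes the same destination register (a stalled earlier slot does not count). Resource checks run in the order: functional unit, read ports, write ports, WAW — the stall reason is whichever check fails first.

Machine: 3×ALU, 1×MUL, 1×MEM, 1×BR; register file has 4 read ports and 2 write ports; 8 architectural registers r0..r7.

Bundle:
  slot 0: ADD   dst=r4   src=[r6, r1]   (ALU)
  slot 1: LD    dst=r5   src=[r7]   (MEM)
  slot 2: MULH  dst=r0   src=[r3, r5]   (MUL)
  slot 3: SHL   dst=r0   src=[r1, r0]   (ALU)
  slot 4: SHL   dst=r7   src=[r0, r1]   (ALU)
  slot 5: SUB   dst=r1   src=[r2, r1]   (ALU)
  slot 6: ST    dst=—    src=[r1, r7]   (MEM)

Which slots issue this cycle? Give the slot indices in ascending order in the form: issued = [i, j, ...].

  0. ALU→r4 ⇒ go  {2A/1Mu/1Ld/1B | 2r 1w}
  1. MEM→r5 ⇒ go  {2A/1Mu/0Ld/1B | 1r 0w}
  2. MUL→r0 ⇒ no(RD_PORT)  {2A/1Mu/0Ld/1B | 1r 0w}
  3. ALU→r0 ⇒ no(RD_PORT)  {2A/1Mu/0Ld/1B | 1r 0w}
  4. ALU→r7 ⇒ no(RD_PORT)  {2A/1Mu/0Ld/1B | 1r 0w}
  5. ALU→r1 ⇒ no(RD_PORT)  {2A/1Mu/0Ld/1B | 1r 0w}
  6. MEM ⇒ no(FU)  {2A/1Mu/0Ld/1B | 1r 0w}

issued = [0, 1]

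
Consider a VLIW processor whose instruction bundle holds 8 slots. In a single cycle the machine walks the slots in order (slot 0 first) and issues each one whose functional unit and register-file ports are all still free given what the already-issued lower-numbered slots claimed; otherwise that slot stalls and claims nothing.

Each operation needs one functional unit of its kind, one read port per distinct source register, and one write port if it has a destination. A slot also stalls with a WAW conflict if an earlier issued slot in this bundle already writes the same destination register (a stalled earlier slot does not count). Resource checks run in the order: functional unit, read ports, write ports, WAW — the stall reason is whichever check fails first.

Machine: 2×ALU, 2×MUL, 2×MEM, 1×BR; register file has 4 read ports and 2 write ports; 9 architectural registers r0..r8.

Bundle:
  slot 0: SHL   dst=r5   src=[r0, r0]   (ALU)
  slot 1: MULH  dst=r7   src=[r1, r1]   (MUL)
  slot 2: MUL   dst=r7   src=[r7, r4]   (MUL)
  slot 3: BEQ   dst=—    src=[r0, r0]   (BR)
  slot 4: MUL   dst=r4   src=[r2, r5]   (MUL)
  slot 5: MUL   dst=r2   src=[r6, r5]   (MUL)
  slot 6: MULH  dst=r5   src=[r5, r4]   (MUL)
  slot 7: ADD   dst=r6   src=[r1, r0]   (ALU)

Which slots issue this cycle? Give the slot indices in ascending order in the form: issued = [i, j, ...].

issued = [0, 1, 3]

[0] ALU needs rd=1 wr=1: ok; after: ALU=1 MUL=2 MEM=2 BR=1, R=3, W=1
[1] MUL needs rd=1 wr=1: ok; after: ALU=1 MUL=1 MEM=2 BR=1, R=2, W=0
[2] MUL needs rd=2 wr=1: WR_PORT; after: ALU=1 MUL=1 MEM=2 BR=1, R=2, W=0
[3] BR needs rd=1 wr=0: ok; after: ALU=1 MUL=1 MEM=2 BR=0, R=1, W=0
[4] MUL needs rd=2 wr=1: RD_PORT; after: ALU=1 MUL=1 MEM=2 BR=0, R=1, W=0
[5] MUL needs rd=2 wr=1: RD_PORT; after: ALU=1 MUL=1 MEM=2 BR=0, R=1, W=0
[6] MUL needs rd=2 wr=1: RD_PORT; after: ALU=1 MUL=1 MEM=2 BR=0, R=1, W=0
[7] ALU needs rd=2 wr=1: RD_PORT; after: ALU=1 MUL=1 MEM=2 BR=0, R=1, W=0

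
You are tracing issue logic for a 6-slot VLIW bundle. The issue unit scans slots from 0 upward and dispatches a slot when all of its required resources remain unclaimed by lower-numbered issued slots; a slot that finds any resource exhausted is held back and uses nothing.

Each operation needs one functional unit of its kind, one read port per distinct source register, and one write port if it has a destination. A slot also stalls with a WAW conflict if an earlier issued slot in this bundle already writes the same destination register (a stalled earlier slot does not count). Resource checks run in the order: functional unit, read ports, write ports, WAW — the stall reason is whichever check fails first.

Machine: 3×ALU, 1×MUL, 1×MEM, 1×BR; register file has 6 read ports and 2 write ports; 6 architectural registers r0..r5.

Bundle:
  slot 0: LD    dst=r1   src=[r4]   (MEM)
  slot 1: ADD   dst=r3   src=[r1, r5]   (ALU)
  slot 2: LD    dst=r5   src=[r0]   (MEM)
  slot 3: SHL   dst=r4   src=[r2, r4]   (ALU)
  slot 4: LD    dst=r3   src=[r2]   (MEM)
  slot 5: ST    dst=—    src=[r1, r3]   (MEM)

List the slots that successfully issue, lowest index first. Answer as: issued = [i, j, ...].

issued = [0, 1]

#0 MEM src=r4 dispatched  <A:3 Mu:1 Ld:0 B:1 rd:5 wr:1>
#1 ALU src=r1,r5 dispatched  <A:2 Mu:1 Ld:0 B:1 rd:3 wr:0>
#2 MEM src=r0 held:FU  <A:2 Mu:1 Ld:0 B:1 rd:3 wr:0>
#3 ALU src=r2,r4 held:WR_PORT  <A:2 Mu:1 Ld:0 B:1 rd:3 wr:0>
#4 MEM src=r2 held:FU  <A:2 Mu:1 Ld:0 B:1 rd:3 wr:0>
#5 MEM src=r1,r3 held:FU  <A:2 Mu:1 Ld:0 B:1 rd:3 wr:0>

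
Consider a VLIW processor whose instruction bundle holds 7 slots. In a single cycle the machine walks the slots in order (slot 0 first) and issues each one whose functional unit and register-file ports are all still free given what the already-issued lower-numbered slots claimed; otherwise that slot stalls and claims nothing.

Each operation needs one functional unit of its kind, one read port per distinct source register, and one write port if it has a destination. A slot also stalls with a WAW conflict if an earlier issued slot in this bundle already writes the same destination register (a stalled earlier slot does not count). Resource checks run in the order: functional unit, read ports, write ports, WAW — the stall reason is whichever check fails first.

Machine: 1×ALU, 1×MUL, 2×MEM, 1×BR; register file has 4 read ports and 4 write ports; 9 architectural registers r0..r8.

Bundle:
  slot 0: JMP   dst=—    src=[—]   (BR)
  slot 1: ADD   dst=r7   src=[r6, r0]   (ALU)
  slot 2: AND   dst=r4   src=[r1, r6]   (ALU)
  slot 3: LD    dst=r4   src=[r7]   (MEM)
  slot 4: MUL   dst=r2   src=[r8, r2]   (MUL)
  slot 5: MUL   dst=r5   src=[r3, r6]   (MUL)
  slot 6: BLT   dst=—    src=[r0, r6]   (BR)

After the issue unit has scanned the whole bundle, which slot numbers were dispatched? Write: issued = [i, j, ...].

#0 BR src=- dispatched  <A:1 Mu:1 Ld:2 B:0 rd:4 wr:4>
#1 ALU src=r6,r0 dispatched  <A:0 Mu:1 Ld:2 B:0 rd:2 wr:3>
#2 ALU src=r1,r6 held:FU  <A:0 Mu:1 Ld:2 B:0 rd:2 wr:3>
#3 MEM src=r7 dispatched  <A:0 Mu:1 Ld:1 B:0 rd:1 wr:2>
#4 MUL src=r8,r2 held:RD_PORT  <A:0 Mu:1 Ld:1 B:0 rd:1 wr:2>
#5 MUL src=r3,r6 held:RD_PORT  <A:0 Mu:1 Ld:1 B:0 rd:1 wr:2>
#6 BR src=r0,r6 held:FU  <A:0 Mu:1 Ld:1 B:0 rd:1 wr:2>

issued = [0, 1, 3]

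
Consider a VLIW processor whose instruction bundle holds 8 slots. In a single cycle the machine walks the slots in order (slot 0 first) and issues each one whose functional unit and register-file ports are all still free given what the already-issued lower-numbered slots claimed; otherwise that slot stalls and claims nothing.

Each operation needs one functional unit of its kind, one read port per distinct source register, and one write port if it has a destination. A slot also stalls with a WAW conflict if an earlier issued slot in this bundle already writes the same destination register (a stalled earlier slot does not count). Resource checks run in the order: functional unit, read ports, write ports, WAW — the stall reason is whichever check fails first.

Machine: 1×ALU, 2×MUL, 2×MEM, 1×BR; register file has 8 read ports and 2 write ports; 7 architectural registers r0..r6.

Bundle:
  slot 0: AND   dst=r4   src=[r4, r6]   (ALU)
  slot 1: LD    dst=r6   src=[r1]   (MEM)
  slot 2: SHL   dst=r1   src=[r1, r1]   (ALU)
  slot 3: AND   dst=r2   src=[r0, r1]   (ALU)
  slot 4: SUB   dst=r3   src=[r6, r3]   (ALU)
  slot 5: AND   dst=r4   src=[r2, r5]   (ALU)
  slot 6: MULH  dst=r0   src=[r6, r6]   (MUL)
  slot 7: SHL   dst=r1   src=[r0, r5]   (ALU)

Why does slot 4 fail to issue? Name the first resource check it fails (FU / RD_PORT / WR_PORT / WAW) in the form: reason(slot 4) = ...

reason(slot 4) = FU

(0) want 1×ALU +2rd +1wr — yes → AL0|MU2|ME2|BR1|rd6|wr1
(1) want 1×MEM +1rd +1wr — yes → AL0|MU2|ME1|BR1|rd5|wr0
(2) want 1×ALU +1rd +1wr — FU → AL0|MU2|ME1|BR1|rd5|wr0
(3) want 1×ALU +2rd +1wr — FU → AL0|MU2|ME1|BR1|rd5|wr0
(4) want 1×ALU +2rd +1wr — FU → AL0|MU2|ME1|BR1|rd5|wr0
(5) want 1×ALU +2rd +1wr — FU → AL0|MU2|ME1|BR1|rd5|wr0
(6) want 1×MUL +1rd +1wr — WR_PORT → AL0|MU2|ME1|BR1|rd5|wr0
(7) want 1×ALU +2rd +1wr — FU → AL0|MU2|ME1|BR1|rd5|wr0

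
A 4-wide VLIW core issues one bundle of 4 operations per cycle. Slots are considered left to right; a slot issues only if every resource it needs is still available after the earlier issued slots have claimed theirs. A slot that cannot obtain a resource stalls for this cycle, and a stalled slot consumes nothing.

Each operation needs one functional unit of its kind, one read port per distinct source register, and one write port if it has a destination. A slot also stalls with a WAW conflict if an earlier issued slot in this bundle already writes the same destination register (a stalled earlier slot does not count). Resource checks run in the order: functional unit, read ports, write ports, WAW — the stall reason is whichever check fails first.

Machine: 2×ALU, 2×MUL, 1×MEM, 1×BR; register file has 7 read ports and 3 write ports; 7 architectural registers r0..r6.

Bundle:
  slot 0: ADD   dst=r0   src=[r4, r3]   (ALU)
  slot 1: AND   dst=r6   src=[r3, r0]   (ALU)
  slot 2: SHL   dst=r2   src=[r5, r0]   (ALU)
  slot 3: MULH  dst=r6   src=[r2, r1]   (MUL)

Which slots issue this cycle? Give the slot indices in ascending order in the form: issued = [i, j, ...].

[0] ALU needs rd=2 wr=1: ok; after: ALU=1 MUL=2 MEM=1 BR=1, R=5, W=2
[1] ALU needs rd=2 wr=1: ok; after: ALU=0 MUL=2 MEM=1 BR=1, R=3, W=1
[2] ALU needs rd=2 wr=1: FU; after: ALU=0 MUL=2 MEM=1 BR=1, R=3, W=1
[3] MUL needs rd=2 wr=1: WAW; after: ALU=0 MUL=2 MEM=1 BR=1, R=3, W=1

issued = [0, 1]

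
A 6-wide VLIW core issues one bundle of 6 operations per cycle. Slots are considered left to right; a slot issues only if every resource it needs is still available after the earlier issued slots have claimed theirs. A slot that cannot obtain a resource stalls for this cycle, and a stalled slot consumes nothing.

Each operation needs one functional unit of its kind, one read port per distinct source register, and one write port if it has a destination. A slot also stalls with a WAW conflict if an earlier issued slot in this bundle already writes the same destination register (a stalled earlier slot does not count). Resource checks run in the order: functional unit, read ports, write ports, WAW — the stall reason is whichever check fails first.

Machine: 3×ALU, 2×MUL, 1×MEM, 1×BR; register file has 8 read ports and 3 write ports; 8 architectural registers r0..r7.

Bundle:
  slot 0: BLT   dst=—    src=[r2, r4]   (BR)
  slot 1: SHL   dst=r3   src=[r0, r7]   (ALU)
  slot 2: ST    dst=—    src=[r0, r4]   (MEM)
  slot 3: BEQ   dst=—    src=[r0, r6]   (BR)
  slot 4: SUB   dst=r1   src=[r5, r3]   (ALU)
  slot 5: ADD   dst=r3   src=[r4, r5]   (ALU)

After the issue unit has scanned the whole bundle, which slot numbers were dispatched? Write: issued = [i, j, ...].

issued = [0, 1, 2, 4]

[0] BR needs rd=2 wr=0: ok; after: ALU=3 MUL=2 MEM=1 BR=0, R=6, W=3
[1] ALU needs rd=2 wr=1: ok; after: ALU=2 MUL=2 MEM=1 BR=0, R=4, W=2
[2] MEM needs rd=2 wr=0: ok; after: ALU=2 MUL=2 MEM=0 BR=0, R=2, W=2
[3] BR needs rd=2 wr=0: FU; after: ALU=2 MUL=2 MEM=0 BR=0, R=2, W=2
[4] ALU needs rd=2 wr=1: ok; after: ALU=1 MUL=2 MEM=0 BR=0, R=0, W=1
[5] ALU needs rd=2 wr=1: RD_PORT; after: ALU=1 MUL=2 MEM=0 BR=0, R=0, W=1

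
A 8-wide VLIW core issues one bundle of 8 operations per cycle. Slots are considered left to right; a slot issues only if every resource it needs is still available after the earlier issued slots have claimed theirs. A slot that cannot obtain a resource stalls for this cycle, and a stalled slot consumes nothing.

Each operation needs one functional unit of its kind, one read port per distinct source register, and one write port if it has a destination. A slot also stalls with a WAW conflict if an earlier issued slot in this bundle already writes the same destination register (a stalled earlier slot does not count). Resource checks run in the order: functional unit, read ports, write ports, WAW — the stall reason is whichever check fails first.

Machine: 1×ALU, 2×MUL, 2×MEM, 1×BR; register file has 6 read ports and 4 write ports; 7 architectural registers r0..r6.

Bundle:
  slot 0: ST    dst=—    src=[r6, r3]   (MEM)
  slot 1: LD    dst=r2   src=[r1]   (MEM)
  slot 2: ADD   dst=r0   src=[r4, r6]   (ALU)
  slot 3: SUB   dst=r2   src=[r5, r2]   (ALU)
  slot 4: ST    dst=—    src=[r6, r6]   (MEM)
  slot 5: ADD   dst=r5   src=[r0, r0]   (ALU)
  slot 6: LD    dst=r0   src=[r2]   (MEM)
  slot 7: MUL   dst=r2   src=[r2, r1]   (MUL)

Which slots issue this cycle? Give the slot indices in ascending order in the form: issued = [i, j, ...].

issued = [0, 1, 2]

  0. MEM ⇒ go  {1A/2Mu/1Ld/1B | 4r 4w}
  1. MEM→r2 ⇒ go  {1A/2Mu/0Ld/1B | 3r 3w}
  2. ALU→r0 ⇒ go  {0A/2Mu/0Ld/1B | 1r 2w}
  3. ALU→r2 ⇒ no(FU)  {0A/2Mu/0Ld/1B | 1r 2w}
  4. MEM ⇒ no(FU)  {0A/2Mu/0Ld/1B | 1r 2w}
  5. ALU→r5 ⇒ no(FU)  {0A/2Mu/0Ld/1B | 1r 2w}
  6. MEM→r0 ⇒ no(FU)  {0A/2Mu/0Ld/1B | 1r 2w}
  7. MUL→r2 ⇒ no(RD_PORT)  {0A/2Mu/0Ld/1B | 1r 2w}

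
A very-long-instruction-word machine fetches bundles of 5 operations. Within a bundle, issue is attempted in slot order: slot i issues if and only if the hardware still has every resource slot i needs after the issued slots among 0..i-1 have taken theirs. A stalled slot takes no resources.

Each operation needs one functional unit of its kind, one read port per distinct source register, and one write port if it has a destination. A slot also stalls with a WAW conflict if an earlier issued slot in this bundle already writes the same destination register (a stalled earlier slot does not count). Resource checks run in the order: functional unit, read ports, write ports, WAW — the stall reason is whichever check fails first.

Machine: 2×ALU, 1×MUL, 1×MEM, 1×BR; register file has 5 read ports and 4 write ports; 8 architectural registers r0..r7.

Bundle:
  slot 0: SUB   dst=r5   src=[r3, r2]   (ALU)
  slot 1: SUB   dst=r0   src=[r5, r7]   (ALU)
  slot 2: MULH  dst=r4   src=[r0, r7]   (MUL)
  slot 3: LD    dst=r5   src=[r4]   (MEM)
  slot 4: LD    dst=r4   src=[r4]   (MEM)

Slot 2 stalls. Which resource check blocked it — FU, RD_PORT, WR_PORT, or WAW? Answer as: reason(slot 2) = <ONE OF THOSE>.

reason(slot 2) = RD_PORT

  0. ALU→r5 ⇒ go  {1A/1Mu/1Ld/1B | 3r 3w}
  1. ALU→r0 ⇒ go  {0A/1Mu/1Ld/1B | 1r 2w}
  2. MUL→r4 ⇒ no(RD_PORT)  {0A/1Mu/1Ld/1B | 1r 2w}
  3. MEM→r5 ⇒ no(WAW)  {0A/1Mu/1Ld/1B | 1r 2w}
  4. MEM→r4 ⇒ go  {0A/1Mu/0Ld/1B | 0r 1w}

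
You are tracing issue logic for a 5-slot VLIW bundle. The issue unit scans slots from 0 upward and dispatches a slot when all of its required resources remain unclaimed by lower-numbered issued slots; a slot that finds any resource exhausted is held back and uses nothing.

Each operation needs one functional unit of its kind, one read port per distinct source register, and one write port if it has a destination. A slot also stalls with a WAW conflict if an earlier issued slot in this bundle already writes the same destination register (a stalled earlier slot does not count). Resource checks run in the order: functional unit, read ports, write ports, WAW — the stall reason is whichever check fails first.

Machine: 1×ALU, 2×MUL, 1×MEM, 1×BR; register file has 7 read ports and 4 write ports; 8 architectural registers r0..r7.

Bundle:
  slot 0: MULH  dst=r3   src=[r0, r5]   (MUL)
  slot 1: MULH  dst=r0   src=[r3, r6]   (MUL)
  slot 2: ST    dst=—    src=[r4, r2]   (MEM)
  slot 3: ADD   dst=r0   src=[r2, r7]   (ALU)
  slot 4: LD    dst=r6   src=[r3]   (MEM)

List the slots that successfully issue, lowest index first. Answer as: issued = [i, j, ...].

issued = [0, 1, 2]

(0) want 1×MUL +2rd +1wr — yes → AL1|MU1|ME1|BR1|rd5|wr3
(1) want 1×MUL +2rd +1wr — yes → AL1|MU0|ME1|BR1|rd3|wr2
(2) want 1×MEM +2rd +0wr — yes → AL1|MU0|ME0|BR1|rd1|wr2
(3) want 1×ALU +2rd +1wr — RD_PORT → AL1|MU0|ME0|BR1|rd1|wr2
(4) want 1×MEM +1rd +1wr — FU → AL1|MU0|ME0|BR1|rd1|wr2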